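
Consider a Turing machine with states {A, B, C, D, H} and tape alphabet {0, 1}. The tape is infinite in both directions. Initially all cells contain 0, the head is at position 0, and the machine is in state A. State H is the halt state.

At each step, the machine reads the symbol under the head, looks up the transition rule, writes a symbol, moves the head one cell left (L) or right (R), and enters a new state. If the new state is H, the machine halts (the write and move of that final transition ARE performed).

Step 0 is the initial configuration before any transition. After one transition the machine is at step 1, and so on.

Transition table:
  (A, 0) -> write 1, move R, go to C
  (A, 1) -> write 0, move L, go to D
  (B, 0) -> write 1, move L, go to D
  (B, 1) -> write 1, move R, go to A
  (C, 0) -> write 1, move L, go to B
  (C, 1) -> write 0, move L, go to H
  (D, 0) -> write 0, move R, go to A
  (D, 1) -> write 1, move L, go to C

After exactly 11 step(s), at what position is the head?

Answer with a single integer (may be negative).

Answer: -1

Derivation:
Step 1: in state A at pos 0, read 0 -> (A,0)->write 1,move R,goto C. Now: state=C, head=1, tape[-1..2]=0100 (head:   ^)
Step 2: in state C at pos 1, read 0 -> (C,0)->write 1,move L,goto B. Now: state=B, head=0, tape[-1..2]=0110 (head:  ^)
Step 3: in state B at pos 0, read 1 -> (B,1)->write 1,move R,goto A. Now: state=A, head=1, tape[-1..2]=0110 (head:   ^)
Step 4: in state A at pos 1, read 1 -> (A,1)->write 0,move L,goto D. Now: state=D, head=0, tape[-1..2]=0100 (head:  ^)
Step 5: in state D at pos 0, read 1 -> (D,1)->write 1,move L,goto C. Now: state=C, head=-1, tape[-2..2]=00100 (head:  ^)
Step 6: in state C at pos -1, read 0 -> (C,0)->write 1,move L,goto B. Now: state=B, head=-2, tape[-3..2]=001100 (head:  ^)
Step 7: in state B at pos -2, read 0 -> (B,0)->write 1,move L,goto D. Now: state=D, head=-3, tape[-4..2]=0011100 (head:  ^)
Step 8: in state D at pos -3, read 0 -> (D,0)->write 0,move R,goto A. Now: state=A, head=-2, tape[-4..2]=0011100 (head:   ^)
Step 9: in state A at pos -2, read 1 -> (A,1)->write 0,move L,goto D. Now: state=D, head=-3, tape[-4..2]=0001100 (head:  ^)
Step 10: in state D at pos -3, read 0 -> (D,0)->write 0,move R,goto A. Now: state=A, head=-2, tape[-4..2]=0001100 (head:   ^)
Step 11: in state A at pos -2, read 0 -> (A,0)->write 1,move R,goto C. Now: state=C, head=-1, tape[-4..2]=0011100 (head:    ^)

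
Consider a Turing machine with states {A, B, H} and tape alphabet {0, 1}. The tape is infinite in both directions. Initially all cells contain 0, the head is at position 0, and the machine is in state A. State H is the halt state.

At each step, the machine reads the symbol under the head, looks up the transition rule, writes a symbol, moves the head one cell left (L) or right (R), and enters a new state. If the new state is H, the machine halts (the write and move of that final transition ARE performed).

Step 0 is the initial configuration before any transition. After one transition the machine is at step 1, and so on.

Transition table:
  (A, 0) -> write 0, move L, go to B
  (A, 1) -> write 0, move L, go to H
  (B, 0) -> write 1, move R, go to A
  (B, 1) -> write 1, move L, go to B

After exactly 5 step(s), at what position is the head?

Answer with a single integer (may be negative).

Answer: -1

Derivation:
Step 1: in state A at pos 0, read 0 -> (A,0)->write 0,move L,goto B. Now: state=B, head=-1, tape[-2..1]=0000 (head:  ^)
Step 2: in state B at pos -1, read 0 -> (B,0)->write 1,move R,goto A. Now: state=A, head=0, tape[-2..1]=0100 (head:   ^)
Step 3: in state A at pos 0, read 0 -> (A,0)->write 0,move L,goto B. Now: state=B, head=-1, tape[-2..1]=0100 (head:  ^)
Step 4: in state B at pos -1, read 1 -> (B,1)->write 1,move L,goto B. Now: state=B, head=-2, tape[-3..1]=00100 (head:  ^)
Step 5: in state B at pos -2, read 0 -> (B,0)->write 1,move R,goto A. Now: state=A, head=-1, tape[-3..1]=01100 (head:   ^)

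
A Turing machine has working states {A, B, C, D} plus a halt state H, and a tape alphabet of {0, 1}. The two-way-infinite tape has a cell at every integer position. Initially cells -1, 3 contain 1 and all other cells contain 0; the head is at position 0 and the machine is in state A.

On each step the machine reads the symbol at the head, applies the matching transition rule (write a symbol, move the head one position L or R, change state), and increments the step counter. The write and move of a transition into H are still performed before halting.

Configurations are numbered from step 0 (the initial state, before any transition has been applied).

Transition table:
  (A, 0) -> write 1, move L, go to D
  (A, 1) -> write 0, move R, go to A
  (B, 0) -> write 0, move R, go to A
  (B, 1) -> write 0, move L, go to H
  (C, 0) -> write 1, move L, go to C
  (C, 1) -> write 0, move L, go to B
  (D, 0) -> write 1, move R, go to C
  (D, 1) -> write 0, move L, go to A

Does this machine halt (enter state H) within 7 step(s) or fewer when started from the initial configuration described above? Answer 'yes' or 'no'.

Step 1: in state A at pos 0, read 0 -> (A,0)->write 1,move L,goto D. Now: state=D, head=-1, tape[-2..4]=0110010 (head:  ^)
Step 2: in state D at pos -1, read 1 -> (D,1)->write 0,move L,goto A. Now: state=A, head=-2, tape[-3..4]=00010010 (head:  ^)
Step 3: in state A at pos -2, read 0 -> (A,0)->write 1,move L,goto D. Now: state=D, head=-3, tape[-4..4]=001010010 (head:  ^)
Step 4: in state D at pos -3, read 0 -> (D,0)->write 1,move R,goto C. Now: state=C, head=-2, tape[-4..4]=011010010 (head:   ^)
Step 5: in state C at pos -2, read 1 -> (C,1)->write 0,move L,goto B. Now: state=B, head=-3, tape[-4..4]=010010010 (head:  ^)
Step 6: in state B at pos -3, read 1 -> (B,1)->write 0,move L,goto H. Now: state=H, head=-4, tape[-5..4]=0000010010 (head:  ^)
State H reached at step 6; 6 <= 7 -> yes

Answer: yes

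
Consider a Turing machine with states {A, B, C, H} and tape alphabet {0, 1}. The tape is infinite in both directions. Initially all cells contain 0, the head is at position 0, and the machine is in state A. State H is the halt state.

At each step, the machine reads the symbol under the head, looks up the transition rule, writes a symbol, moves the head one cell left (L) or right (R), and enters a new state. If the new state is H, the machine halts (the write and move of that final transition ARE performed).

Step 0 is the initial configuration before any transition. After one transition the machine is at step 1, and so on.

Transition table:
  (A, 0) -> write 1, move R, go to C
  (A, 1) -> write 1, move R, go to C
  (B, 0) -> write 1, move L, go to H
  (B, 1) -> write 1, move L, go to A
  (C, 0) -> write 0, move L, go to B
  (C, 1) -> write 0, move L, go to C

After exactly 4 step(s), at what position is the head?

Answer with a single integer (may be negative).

Answer: 0

Derivation:
Step 1: in state A at pos 0, read 0 -> (A,0)->write 1,move R,goto C. Now: state=C, head=1, tape[-1..2]=0100 (head:   ^)
Step 2: in state C at pos 1, read 0 -> (C,0)->write 0,move L,goto B. Now: state=B, head=0, tape[-1..2]=0100 (head:  ^)
Step 3: in state B at pos 0, read 1 -> (B,1)->write 1,move L,goto A. Now: state=A, head=-1, tape[-2..2]=00100 (head:  ^)
Step 4: in state A at pos -1, read 0 -> (A,0)->write 1,move R,goto C. Now: state=C, head=0, tape[-2..2]=01100 (head:   ^)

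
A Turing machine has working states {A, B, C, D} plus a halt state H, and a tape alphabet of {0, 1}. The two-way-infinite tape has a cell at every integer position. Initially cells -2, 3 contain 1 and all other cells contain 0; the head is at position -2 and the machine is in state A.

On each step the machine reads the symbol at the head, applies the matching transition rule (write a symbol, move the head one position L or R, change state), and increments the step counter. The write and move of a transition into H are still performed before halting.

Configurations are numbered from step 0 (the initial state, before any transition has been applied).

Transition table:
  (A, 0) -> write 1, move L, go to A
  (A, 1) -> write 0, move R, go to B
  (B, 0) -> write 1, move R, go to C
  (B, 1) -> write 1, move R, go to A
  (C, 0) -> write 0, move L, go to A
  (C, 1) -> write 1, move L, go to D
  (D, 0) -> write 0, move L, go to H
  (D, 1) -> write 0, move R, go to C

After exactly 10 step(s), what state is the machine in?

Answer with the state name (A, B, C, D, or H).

Answer: B

Derivation:
Step 1: in state A at pos -2, read 1 -> (A,1)->write 0,move R,goto B. Now: state=B, head=-1, tape[-3..4]=00000010 (head:   ^)
Step 2: in state B at pos -1, read 0 -> (B,0)->write 1,move R,goto C. Now: state=C, head=0, tape[-3..4]=00100010 (head:    ^)
Step 3: in state C at pos 0, read 0 -> (C,0)->write 0,move L,goto A. Now: state=A, head=-1, tape[-3..4]=00100010 (head:   ^)
Step 4: in state A at pos -1, read 1 -> (A,1)->write 0,move R,goto B. Now: state=B, head=0, tape[-3..4]=00000010 (head:    ^)
Step 5: in state B at pos 0, read 0 -> (B,0)->write 1,move R,goto C. Now: state=C, head=1, tape[-3..4]=00010010 (head:     ^)
Step 6: in state C at pos 1, read 0 -> (C,0)->write 0,move L,goto A. Now: state=A, head=0, tape[-3..4]=00010010 (head:    ^)
Step 7: in state A at pos 0, read 1 -> (A,1)->write 0,move R,goto B. Now: state=B, head=1, tape[-3..4]=00000010 (head:     ^)
Step 8: in state B at pos 1, read 0 -> (B,0)->write 1,move R,goto C. Now: state=C, head=2, tape[-3..4]=00001010 (head:      ^)
Step 9: in state C at pos 2, read 0 -> (C,0)->write 0,move L,goto A. Now: state=A, head=1, tape[-3..4]=00001010 (head:     ^)
Step 10: in state A at pos 1, read 1 -> (A,1)->write 0,move R,goto B. Now: state=B, head=2, tape[-3..4]=00000010 (head:      ^)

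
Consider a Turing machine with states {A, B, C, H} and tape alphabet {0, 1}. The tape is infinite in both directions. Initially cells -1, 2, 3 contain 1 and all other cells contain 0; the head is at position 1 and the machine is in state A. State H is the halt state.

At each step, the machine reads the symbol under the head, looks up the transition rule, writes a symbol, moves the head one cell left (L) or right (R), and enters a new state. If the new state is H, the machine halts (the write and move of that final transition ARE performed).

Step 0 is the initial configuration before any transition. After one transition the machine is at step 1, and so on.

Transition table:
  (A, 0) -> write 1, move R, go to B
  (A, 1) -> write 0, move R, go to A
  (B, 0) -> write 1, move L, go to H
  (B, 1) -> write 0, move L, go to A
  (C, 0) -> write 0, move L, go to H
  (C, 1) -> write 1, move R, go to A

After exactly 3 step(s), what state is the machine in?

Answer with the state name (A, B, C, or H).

Answer: A

Derivation:
Step 1: in state A at pos 1, read 0 -> (A,0)->write 1,move R,goto B. Now: state=B, head=2, tape[-2..4]=0101110 (head:     ^)
Step 2: in state B at pos 2, read 1 -> (B,1)->write 0,move L,goto A. Now: state=A, head=1, tape[-2..4]=0101010 (head:    ^)
Step 3: in state A at pos 1, read 1 -> (A,1)->write 0,move R,goto A. Now: state=A, head=2, tape[-2..4]=0100010 (head:     ^)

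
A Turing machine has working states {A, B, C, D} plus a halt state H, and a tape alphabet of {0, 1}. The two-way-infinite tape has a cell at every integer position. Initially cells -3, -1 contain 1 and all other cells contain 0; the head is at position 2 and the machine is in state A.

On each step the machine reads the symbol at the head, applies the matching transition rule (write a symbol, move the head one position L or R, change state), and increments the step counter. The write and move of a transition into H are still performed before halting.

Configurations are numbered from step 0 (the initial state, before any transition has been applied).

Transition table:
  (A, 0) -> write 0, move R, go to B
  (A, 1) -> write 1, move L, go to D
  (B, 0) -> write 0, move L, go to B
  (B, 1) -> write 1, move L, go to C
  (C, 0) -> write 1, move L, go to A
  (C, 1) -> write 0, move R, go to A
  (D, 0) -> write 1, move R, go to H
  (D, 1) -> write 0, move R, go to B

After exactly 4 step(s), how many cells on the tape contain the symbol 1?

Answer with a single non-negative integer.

Answer: 2

Derivation:
Step 1: in state A at pos 2, read 0 -> (A,0)->write 0,move R,goto B. Now: state=B, head=3, tape[-4..4]=010100000 (head:        ^)
Step 2: in state B at pos 3, read 0 -> (B,0)->write 0,move L,goto B. Now: state=B, head=2, tape[-4..4]=010100000 (head:       ^)
Step 3: in state B at pos 2, read 0 -> (B,0)->write 0,move L,goto B. Now: state=B, head=1, tape[-4..4]=010100000 (head:      ^)
Step 4: in state B at pos 1, read 0 -> (B,0)->write 0,move L,goto B. Now: state=B, head=0, tape[-4..4]=010100000 (head:     ^)
Cells containing 1 after step 4: {-3, -1} -> 2 cell(s)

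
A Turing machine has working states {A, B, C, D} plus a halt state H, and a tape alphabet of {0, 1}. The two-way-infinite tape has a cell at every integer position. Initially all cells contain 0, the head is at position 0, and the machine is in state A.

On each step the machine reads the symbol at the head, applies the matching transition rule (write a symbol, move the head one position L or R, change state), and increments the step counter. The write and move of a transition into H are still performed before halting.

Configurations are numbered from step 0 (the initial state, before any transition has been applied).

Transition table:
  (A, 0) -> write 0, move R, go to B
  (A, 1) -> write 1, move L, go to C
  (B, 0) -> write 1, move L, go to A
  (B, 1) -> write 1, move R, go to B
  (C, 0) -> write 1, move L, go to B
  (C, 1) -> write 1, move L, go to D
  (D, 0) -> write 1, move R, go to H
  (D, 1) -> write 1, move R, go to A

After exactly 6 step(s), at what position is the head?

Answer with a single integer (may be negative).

Answer: 0

Derivation:
Step 1: in state A at pos 0, read 0 -> (A,0)->write 0,move R,goto B. Now: state=B, head=1, tape[-1..2]=0000 (head:   ^)
Step 2: in state B at pos 1, read 0 -> (B,0)->write 1,move L,goto A. Now: state=A, head=0, tape[-1..2]=0010 (head:  ^)
Step 3: in state A at pos 0, read 0 -> (A,0)->write 0,move R,goto B. Now: state=B, head=1, tape[-1..2]=0010 (head:   ^)
Step 4: in state B at pos 1, read 1 -> (B,1)->write 1,move R,goto B. Now: state=B, head=2, tape[-1..3]=00100 (head:    ^)
Step 5: in state B at pos 2, read 0 -> (B,0)->write 1,move L,goto A. Now: state=A, head=1, tape[-1..3]=00110 (head:   ^)
Step 6: in state A at pos 1, read 1 -> (A,1)->write 1,move L,goto C. Now: state=C, head=0, tape[-1..3]=00110 (head:  ^)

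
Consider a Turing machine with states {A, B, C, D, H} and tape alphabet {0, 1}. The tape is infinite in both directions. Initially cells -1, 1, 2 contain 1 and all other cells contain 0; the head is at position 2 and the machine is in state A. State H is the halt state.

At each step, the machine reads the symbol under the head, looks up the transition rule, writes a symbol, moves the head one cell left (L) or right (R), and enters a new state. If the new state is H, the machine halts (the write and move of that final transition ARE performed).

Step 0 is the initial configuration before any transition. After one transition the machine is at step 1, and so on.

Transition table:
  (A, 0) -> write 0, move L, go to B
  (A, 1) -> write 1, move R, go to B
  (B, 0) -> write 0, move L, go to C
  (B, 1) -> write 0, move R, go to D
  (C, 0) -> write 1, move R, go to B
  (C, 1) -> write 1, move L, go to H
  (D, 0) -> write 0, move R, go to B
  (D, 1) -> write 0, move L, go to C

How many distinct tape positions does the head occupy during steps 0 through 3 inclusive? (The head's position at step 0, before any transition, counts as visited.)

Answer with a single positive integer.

Answer: 3

Derivation:
Step 1: in state A at pos 2, read 1 -> (A,1)->write 1,move R,goto B. Now: state=B, head=3, tape[-2..4]=0101100 (head:      ^)
Step 2: in state B at pos 3, read 0 -> (B,0)->write 0,move L,goto C. Now: state=C, head=2, tape[-2..4]=0101100 (head:     ^)
Step 3: in state C at pos 2, read 1 -> (C,1)->write 1,move L,goto H. Now: state=H, head=1, tape[-2..4]=0101100 (head:    ^)
Head positions at steps 0..3: starting at 2, distinct positions visited = {1, 2, 3} -> 3 position(s)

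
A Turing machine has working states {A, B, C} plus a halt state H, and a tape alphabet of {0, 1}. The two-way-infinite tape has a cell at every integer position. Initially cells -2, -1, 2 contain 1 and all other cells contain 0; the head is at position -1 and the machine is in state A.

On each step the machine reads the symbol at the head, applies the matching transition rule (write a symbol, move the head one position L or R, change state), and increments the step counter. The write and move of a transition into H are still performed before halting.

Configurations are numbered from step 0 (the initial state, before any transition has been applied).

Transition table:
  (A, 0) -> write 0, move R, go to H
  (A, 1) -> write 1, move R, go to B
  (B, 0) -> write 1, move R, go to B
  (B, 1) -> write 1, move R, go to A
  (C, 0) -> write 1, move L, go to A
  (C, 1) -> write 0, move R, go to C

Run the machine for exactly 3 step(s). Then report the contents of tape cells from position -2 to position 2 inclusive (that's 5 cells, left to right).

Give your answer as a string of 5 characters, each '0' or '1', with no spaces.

Answer: 11111

Derivation:
Step 1: in state A at pos -1, read 1 -> (A,1)->write 1,move R,goto B. Now: state=B, head=0, tape[-3..3]=0110010 (head:    ^)
Step 2: in state B at pos 0, read 0 -> (B,0)->write 1,move R,goto B. Now: state=B, head=1, tape[-3..3]=0111010 (head:     ^)
Step 3: in state B at pos 1, read 0 -> (B,0)->write 1,move R,goto B. Now: state=B, head=2, tape[-3..3]=0111110 (head:      ^)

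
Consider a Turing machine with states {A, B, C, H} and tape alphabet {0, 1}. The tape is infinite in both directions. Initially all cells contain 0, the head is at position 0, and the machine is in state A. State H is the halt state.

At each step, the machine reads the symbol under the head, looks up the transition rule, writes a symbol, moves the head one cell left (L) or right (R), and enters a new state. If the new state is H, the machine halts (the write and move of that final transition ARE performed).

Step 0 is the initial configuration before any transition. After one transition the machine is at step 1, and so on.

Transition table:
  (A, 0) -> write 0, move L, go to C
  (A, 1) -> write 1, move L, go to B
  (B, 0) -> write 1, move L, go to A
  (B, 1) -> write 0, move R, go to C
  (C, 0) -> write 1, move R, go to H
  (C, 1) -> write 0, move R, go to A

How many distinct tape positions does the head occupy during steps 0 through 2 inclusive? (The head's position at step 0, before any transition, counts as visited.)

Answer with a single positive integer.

Step 1: in state A at pos 0, read 0 -> (A,0)->write 0,move L,goto C. Now: state=C, head=-1, tape[-2..1]=0000 (head:  ^)
Step 2: in state C at pos -1, read 0 -> (C,0)->write 1,move R,goto H. Now: state=H, head=0, tape[-2..1]=0100 (head:   ^)
Head positions at steps 0..2: starting at 0, distinct positions visited = {-1, 0} -> 2 position(s)

Answer: 2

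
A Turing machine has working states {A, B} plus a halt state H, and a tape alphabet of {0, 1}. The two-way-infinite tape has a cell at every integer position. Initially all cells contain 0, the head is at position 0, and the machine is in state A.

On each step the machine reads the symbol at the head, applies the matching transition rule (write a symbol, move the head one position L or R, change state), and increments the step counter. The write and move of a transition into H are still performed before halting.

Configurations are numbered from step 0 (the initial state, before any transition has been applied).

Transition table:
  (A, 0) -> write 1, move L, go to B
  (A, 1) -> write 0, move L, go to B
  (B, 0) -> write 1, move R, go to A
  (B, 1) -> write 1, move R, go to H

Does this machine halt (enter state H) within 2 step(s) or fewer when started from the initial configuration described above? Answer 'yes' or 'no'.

Answer: no

Derivation:
Step 1: in state A at pos 0, read 0 -> (A,0)->write 1,move L,goto B. Now: state=B, head=-1, tape[-2..1]=0010 (head:  ^)
Step 2: in state B at pos -1, read 0 -> (B,0)->write 1,move R,goto A. Now: state=A, head=0, tape[-2..1]=0110 (head:   ^)
After 2 step(s): state = A (not H) -> not halted within 2 -> no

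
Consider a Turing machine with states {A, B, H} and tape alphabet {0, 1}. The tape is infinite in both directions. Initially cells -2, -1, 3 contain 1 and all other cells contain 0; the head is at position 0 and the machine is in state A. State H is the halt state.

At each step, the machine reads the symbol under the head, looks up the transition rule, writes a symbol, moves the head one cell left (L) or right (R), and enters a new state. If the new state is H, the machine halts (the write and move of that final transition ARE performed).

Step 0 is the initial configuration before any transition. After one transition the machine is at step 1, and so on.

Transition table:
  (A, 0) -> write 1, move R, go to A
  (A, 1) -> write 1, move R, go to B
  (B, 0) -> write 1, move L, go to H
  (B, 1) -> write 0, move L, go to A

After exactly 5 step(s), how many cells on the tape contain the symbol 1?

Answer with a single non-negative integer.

Step 1: in state A at pos 0, read 0 -> (A,0)->write 1,move R,goto A. Now: state=A, head=1, tape[-3..4]=01110010 (head:     ^)
Step 2: in state A at pos 1, read 0 -> (A,0)->write 1,move R,goto A. Now: state=A, head=2, tape[-3..4]=01111010 (head:      ^)
Step 3: in state A at pos 2, read 0 -> (A,0)->write 1,move R,goto A. Now: state=A, head=3, tape[-3..4]=01111110 (head:       ^)
Step 4: in state A at pos 3, read 1 -> (A,1)->write 1,move R,goto B. Now: state=B, head=4, tape[-3..5]=011111100 (head:        ^)
Step 5: in state B at pos 4, read 0 -> (B,0)->write 1,move L,goto H. Now: state=H, head=3, tape[-3..5]=011111110 (head:       ^)
Cells containing 1 after step 5: {-2, -1, 0, 1, 2, 3, 4} -> 7 cell(s)

Answer: 7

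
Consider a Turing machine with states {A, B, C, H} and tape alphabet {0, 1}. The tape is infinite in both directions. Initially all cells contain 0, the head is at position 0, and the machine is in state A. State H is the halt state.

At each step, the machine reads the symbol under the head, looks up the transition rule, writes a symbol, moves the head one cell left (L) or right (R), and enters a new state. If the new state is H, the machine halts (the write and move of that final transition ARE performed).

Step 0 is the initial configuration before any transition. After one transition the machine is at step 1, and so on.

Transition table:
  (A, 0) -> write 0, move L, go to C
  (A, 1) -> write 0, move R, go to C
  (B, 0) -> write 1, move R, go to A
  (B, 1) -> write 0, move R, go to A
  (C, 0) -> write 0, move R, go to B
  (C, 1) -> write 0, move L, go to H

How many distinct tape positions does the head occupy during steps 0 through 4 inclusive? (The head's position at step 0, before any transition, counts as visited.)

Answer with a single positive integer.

Step 1: in state A at pos 0, read 0 -> (A,0)->write 0,move L,goto C. Now: state=C, head=-1, tape[-2..1]=0000 (head:  ^)
Step 2: in state C at pos -1, read 0 -> (C,0)->write 0,move R,goto B. Now: state=B, head=0, tape[-2..1]=0000 (head:   ^)
Step 3: in state B at pos 0, read 0 -> (B,0)->write 1,move R,goto A. Now: state=A, head=1, tape[-2..2]=00100 (head:    ^)
Step 4: in state A at pos 1, read 0 -> (A,0)->write 0,move L,goto C. Now: state=C, head=0, tape[-2..2]=00100 (head:   ^)
Head positions at steps 0..4: starting at 0, distinct positions visited = {-1, 0, 1} -> 3 position(s)

Answer: 3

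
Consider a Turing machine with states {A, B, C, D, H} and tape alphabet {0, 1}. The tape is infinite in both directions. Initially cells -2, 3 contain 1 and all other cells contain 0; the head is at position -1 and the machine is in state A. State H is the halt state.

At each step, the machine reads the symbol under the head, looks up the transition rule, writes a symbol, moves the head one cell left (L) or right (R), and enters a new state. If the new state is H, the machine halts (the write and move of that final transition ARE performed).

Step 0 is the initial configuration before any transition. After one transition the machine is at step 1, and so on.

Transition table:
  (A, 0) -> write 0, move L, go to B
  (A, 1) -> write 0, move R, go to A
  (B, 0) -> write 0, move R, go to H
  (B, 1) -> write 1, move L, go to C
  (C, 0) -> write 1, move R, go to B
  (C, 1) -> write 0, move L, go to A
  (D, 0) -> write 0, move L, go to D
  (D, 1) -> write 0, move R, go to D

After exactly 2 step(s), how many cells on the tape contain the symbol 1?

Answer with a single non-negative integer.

Step 1: in state A at pos -1, read 0 -> (A,0)->write 0,move L,goto B. Now: state=B, head=-2, tape[-3..4]=01000010 (head:  ^)
Step 2: in state B at pos -2, read 1 -> (B,1)->write 1,move L,goto C. Now: state=C, head=-3, tape[-4..4]=001000010 (head:  ^)
Cells containing 1 after step 2: {-2, 3} -> 2 cell(s)

Answer: 2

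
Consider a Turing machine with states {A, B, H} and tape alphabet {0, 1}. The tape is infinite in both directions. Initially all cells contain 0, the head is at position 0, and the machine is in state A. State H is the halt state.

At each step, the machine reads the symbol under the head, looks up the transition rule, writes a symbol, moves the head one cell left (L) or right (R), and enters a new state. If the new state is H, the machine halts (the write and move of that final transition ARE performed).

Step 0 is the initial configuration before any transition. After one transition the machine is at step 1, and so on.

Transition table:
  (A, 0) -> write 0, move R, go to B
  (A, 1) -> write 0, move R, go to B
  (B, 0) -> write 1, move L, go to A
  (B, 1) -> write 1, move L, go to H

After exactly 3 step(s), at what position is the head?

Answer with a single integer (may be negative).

Answer: 1

Derivation:
Step 1: in state A at pos 0, read 0 -> (A,0)->write 0,move R,goto B. Now: state=B, head=1, tape[-1..2]=0000 (head:   ^)
Step 2: in state B at pos 1, read 0 -> (B,0)->write 1,move L,goto A. Now: state=A, head=0, tape[-1..2]=0010 (head:  ^)
Step 3: in state A at pos 0, read 0 -> (A,0)->write 0,move R,goto B. Now: state=B, head=1, tape[-1..2]=0010 (head:   ^)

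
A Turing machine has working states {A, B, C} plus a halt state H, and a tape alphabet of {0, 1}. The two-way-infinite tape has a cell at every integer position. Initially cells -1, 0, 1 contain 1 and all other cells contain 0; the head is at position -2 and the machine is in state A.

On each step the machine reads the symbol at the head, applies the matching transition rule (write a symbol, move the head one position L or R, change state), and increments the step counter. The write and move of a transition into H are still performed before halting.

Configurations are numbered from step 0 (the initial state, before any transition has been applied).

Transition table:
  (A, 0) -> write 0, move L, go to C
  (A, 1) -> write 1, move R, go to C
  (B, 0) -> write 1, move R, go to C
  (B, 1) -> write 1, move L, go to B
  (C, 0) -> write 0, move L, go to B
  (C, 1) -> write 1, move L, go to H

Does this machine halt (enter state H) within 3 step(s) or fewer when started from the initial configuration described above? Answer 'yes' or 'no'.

Step 1: in state A at pos -2, read 0 -> (A,0)->write 0,move L,goto C. Now: state=C, head=-3, tape[-4..2]=0001110 (head:  ^)
Step 2: in state C at pos -3, read 0 -> (C,0)->write 0,move L,goto B. Now: state=B, head=-4, tape[-5..2]=00001110 (head:  ^)
Step 3: in state B at pos -4, read 0 -> (B,0)->write 1,move R,goto C. Now: state=C, head=-3, tape[-5..2]=01001110 (head:   ^)
After 3 step(s): state = C (not H) -> not halted within 3 -> no

Answer: no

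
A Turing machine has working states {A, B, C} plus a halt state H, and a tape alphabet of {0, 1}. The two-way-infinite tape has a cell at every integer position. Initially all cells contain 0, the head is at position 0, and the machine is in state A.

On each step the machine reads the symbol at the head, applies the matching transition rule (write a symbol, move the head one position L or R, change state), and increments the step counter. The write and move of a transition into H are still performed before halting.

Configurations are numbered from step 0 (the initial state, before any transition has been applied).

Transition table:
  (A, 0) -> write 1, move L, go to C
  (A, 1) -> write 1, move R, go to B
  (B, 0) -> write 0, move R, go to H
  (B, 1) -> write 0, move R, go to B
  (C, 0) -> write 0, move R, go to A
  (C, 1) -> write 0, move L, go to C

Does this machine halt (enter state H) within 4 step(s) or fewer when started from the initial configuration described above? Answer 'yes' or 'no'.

Answer: yes

Derivation:
Step 1: in state A at pos 0, read 0 -> (A,0)->write 1,move L,goto C. Now: state=C, head=-1, tape[-2..1]=0010 (head:  ^)
Step 2: in state C at pos -1, read 0 -> (C,0)->write 0,move R,goto A. Now: state=A, head=0, tape[-2..1]=0010 (head:   ^)
Step 3: in state A at pos 0, read 1 -> (A,1)->write 1,move R,goto B. Now: state=B, head=1, tape[-2..2]=00100 (head:    ^)
Step 4: in state B at pos 1, read 0 -> (B,0)->write 0,move R,goto H. Now: state=H, head=2, tape[-2..3]=001000 (head:     ^)
State H reached at step 4; 4 <= 4 -> yes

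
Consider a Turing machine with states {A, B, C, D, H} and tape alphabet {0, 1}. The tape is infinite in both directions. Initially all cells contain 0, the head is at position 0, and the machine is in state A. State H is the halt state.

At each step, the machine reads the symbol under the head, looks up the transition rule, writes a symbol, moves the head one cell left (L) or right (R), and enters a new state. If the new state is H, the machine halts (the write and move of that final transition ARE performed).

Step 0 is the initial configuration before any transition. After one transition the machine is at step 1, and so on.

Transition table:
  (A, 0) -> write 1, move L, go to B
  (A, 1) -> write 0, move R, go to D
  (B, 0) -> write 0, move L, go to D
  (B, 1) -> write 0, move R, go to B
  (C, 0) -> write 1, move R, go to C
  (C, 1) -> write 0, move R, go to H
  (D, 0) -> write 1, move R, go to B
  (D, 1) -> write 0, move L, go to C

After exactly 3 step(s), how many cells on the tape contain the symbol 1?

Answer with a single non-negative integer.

Step 1: in state A at pos 0, read 0 -> (A,0)->write 1,move L,goto B. Now: state=B, head=-1, tape[-2..1]=0010 (head:  ^)
Step 2: in state B at pos -1, read 0 -> (B,0)->write 0,move L,goto D. Now: state=D, head=-2, tape[-3..1]=00010 (head:  ^)
Step 3: in state D at pos -2, read 0 -> (D,0)->write 1,move R,goto B. Now: state=B, head=-1, tape[-3..1]=01010 (head:   ^)
Cells containing 1 after step 3: {-2, 0} -> 2 cell(s)

Answer: 2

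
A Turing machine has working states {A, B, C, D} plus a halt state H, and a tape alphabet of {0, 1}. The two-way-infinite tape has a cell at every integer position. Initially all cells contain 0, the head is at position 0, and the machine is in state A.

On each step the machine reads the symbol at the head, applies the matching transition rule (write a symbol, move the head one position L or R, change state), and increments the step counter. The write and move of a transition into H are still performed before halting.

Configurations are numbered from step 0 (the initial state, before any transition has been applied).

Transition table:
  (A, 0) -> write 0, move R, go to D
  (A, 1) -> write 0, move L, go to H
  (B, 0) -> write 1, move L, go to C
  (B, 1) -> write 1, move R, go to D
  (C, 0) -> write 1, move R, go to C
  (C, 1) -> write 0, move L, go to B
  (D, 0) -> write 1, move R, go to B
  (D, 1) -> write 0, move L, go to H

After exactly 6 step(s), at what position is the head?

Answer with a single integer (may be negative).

Answer: 0

Derivation:
Step 1: in state A at pos 0, read 0 -> (A,0)->write 0,move R,goto D. Now: state=D, head=1, tape[-1..2]=0000 (head:   ^)
Step 2: in state D at pos 1, read 0 -> (D,0)->write 1,move R,goto B. Now: state=B, head=2, tape[-1..3]=00100 (head:    ^)
Step 3: in state B at pos 2, read 0 -> (B,0)->write 1,move L,goto C. Now: state=C, head=1, tape[-1..3]=00110 (head:   ^)
Step 4: in state C at pos 1, read 1 -> (C,1)->write 0,move L,goto B. Now: state=B, head=0, tape[-1..3]=00010 (head:  ^)
Step 5: in state B at pos 0, read 0 -> (B,0)->write 1,move L,goto C. Now: state=C, head=-1, tape[-2..3]=001010 (head:  ^)
Step 6: in state C at pos -1, read 0 -> (C,0)->write 1,move R,goto C. Now: state=C, head=0, tape[-2..3]=011010 (head:   ^)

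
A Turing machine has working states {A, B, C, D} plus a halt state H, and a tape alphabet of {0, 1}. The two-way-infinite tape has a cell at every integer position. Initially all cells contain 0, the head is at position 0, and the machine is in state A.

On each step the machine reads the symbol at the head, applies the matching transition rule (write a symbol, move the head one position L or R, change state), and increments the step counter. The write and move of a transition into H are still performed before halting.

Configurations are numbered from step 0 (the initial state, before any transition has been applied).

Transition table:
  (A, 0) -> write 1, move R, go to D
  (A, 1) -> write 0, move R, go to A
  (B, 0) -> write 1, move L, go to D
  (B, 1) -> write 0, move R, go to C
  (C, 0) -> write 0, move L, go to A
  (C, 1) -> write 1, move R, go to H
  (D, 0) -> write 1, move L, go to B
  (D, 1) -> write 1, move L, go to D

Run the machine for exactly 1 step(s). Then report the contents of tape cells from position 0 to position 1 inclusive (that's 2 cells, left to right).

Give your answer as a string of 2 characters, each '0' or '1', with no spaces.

Step 1: in state A at pos 0, read 0 -> (A,0)->write 1,move R,goto D. Now: state=D, head=1, tape[-1..2]=0100 (head:   ^)

Answer: 10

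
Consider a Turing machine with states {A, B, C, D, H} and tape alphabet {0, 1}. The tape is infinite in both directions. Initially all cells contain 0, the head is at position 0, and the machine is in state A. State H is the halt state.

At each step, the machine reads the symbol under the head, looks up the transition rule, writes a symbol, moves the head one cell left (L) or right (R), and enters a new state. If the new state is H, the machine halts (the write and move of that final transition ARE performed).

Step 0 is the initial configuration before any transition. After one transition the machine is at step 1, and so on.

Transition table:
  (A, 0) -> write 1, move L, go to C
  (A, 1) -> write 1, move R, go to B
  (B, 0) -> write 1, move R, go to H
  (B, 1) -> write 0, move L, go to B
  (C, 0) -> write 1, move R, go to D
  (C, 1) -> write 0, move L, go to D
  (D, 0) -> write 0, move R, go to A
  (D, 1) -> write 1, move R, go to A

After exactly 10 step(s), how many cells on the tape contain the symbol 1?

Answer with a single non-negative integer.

Answer: 3

Derivation:
Step 1: in state A at pos 0, read 0 -> (A,0)->write 1,move L,goto C. Now: state=C, head=-1, tape[-2..1]=0010 (head:  ^)
Step 2: in state C at pos -1, read 0 -> (C,0)->write 1,move R,goto D. Now: state=D, head=0, tape[-2..1]=0110 (head:   ^)
Step 3: in state D at pos 0, read 1 -> (D,1)->write 1,move R,goto A. Now: state=A, head=1, tape[-2..2]=01100 (head:    ^)
Step 4: in state A at pos 1, read 0 -> (A,0)->write 1,move L,goto C. Now: state=C, head=0, tape[-2..2]=01110 (head:   ^)
Step 5: in state C at pos 0, read 1 -> (C,1)->write 0,move L,goto D. Now: state=D, head=-1, tape[-2..2]=01010 (head:  ^)
Step 6: in state D at pos -1, read 1 -> (D,1)->write 1,move R,goto A. Now: state=A, head=0, tape[-2..2]=01010 (head:   ^)
Step 7: in state A at pos 0, read 0 -> (A,0)->write 1,move L,goto C. Now: state=C, head=-1, tape[-2..2]=01110 (head:  ^)
Step 8: in state C at pos -1, read 1 -> (C,1)->write 0,move L,goto D. Now: state=D, head=-2, tape[-3..2]=000110 (head:  ^)
Step 9: in state D at pos -2, read 0 -> (D,0)->write 0,move R,goto A. Now: state=A, head=-1, tape[-3..2]=000110 (head:   ^)
Step 10: in state A at pos -1, read 0 -> (A,0)->write 1,move L,goto C. Now: state=C, head=-2, tape[-3..2]=001110 (head:  ^)
Cells containing 1 after step 10: {-1, 0, 1} -> 3 cell(s)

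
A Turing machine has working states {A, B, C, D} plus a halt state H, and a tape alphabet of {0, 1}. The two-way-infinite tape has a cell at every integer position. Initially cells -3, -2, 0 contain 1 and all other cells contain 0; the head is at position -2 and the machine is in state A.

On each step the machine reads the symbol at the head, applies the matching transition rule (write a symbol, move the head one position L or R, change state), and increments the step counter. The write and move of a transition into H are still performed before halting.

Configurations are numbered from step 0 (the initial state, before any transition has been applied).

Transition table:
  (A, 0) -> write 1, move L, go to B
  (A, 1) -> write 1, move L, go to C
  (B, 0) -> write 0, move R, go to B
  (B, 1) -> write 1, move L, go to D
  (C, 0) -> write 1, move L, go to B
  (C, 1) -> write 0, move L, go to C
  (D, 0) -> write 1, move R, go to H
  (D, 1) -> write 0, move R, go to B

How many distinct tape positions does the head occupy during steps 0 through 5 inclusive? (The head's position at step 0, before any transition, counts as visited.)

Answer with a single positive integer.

Step 1: in state A at pos -2, read 1 -> (A,1)->write 1,move L,goto C. Now: state=C, head=-3, tape[-4..1]=011010 (head:  ^)
Step 2: in state C at pos -3, read 1 -> (C,1)->write 0,move L,goto C. Now: state=C, head=-4, tape[-5..1]=0001010 (head:  ^)
Step 3: in state C at pos -4, read 0 -> (C,0)->write 1,move L,goto B. Now: state=B, head=-5, tape[-6..1]=00101010 (head:  ^)
Step 4: in state B at pos -5, read 0 -> (B,0)->write 0,move R,goto B. Now: state=B, head=-4, tape[-6..1]=00101010 (head:   ^)
Step 5: in state B at pos -4, read 1 -> (B,1)->write 1,move L,goto D. Now: state=D, head=-5, tape[-6..1]=00101010 (head:  ^)
Head positions at steps 0..5: starting at -2, distinct positions visited = {-5, -4, -3, -2} -> 4 position(s)

Answer: 4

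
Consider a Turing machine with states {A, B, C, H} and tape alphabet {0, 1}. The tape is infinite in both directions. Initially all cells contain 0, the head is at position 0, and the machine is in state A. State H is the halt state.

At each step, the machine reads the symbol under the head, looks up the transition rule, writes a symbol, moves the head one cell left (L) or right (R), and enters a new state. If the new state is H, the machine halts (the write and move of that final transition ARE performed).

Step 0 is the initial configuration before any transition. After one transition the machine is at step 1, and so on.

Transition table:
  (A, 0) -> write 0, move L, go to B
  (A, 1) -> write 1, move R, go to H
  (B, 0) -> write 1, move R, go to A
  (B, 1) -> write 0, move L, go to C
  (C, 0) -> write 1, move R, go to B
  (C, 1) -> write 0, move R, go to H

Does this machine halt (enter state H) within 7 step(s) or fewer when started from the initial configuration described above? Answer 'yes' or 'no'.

Answer: no

Derivation:
Step 1: in state A at pos 0, read 0 -> (A,0)->write 0,move L,goto B. Now: state=B, head=-1, tape[-2..1]=0000 (head:  ^)
Step 2: in state B at pos -1, read 0 -> (B,0)->write 1,move R,goto A. Now: state=A, head=0, tape[-2..1]=0100 (head:   ^)
Step 3: in state A at pos 0, read 0 -> (A,0)->write 0,move L,goto B. Now: state=B, head=-1, tape[-2..1]=0100 (head:  ^)
Step 4: in state B at pos -1, read 1 -> (B,1)->write 0,move L,goto C. Now: state=C, head=-2, tape[-3..1]=00000 (head:  ^)
Step 5: in state C at pos -2, read 0 -> (C,0)->write 1,move R,goto B. Now: state=B, head=-1, tape[-3..1]=01000 (head:   ^)
Step 6: in state B at pos -1, read 0 -> (B,0)->write 1,move R,goto A. Now: state=A, head=0, tape[-3..1]=01100 (head:    ^)
Step 7: in state A at pos 0, read 0 -> (A,0)->write 0,move L,goto B. Now: state=B, head=-1, tape[-3..1]=01100 (head:   ^)
After 7 step(s): state = B (not H) -> not halted within 7 -> no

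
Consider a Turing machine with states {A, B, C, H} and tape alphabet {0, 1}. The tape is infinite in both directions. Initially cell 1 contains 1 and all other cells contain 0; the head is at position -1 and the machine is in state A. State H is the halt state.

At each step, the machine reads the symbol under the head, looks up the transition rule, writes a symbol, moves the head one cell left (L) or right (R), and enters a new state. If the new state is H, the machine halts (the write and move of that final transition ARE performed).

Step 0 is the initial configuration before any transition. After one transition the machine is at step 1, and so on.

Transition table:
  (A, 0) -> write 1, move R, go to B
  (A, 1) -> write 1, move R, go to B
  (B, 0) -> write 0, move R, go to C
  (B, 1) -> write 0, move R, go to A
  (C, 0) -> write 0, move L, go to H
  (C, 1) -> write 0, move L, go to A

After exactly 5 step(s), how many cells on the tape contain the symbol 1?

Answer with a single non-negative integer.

Step 1: in state A at pos -1, read 0 -> (A,0)->write 1,move R,goto B. Now: state=B, head=0, tape[-2..2]=01010 (head:   ^)
Step 2: in state B at pos 0, read 0 -> (B,0)->write 0,move R,goto C. Now: state=C, head=1, tape[-2..2]=01010 (head:    ^)
Step 3: in state C at pos 1, read 1 -> (C,1)->write 0,move L,goto A. Now: state=A, head=0, tape[-2..2]=01000 (head:   ^)
Step 4: in state A at pos 0, read 0 -> (A,0)->write 1,move R,goto B. Now: state=B, head=1, tape[-2..2]=01100 (head:    ^)
Step 5: in state B at pos 1, read 0 -> (B,0)->write 0,move R,goto C. Now: state=C, head=2, tape[-2..3]=011000 (head:     ^)
Cells containing 1 after step 5: {-1, 0} -> 2 cell(s)

Answer: 2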